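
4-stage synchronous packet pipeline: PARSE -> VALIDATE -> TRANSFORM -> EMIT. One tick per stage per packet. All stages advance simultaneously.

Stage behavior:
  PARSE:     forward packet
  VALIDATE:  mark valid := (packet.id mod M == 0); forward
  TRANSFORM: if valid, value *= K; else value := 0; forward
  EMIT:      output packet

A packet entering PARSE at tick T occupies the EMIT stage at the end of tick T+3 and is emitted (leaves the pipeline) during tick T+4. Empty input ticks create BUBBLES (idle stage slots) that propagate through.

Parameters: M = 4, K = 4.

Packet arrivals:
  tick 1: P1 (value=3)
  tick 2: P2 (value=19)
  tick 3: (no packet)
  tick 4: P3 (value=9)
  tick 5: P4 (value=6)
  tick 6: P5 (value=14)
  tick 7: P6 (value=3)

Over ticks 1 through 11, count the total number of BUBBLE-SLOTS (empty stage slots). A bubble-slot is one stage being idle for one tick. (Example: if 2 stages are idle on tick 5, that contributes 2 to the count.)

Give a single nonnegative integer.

Tick 1: [PARSE:P1(v=3,ok=F), VALIDATE:-, TRANSFORM:-, EMIT:-] out:-; bubbles=3
Tick 2: [PARSE:P2(v=19,ok=F), VALIDATE:P1(v=3,ok=F), TRANSFORM:-, EMIT:-] out:-; bubbles=2
Tick 3: [PARSE:-, VALIDATE:P2(v=19,ok=F), TRANSFORM:P1(v=0,ok=F), EMIT:-] out:-; bubbles=2
Tick 4: [PARSE:P3(v=9,ok=F), VALIDATE:-, TRANSFORM:P2(v=0,ok=F), EMIT:P1(v=0,ok=F)] out:-; bubbles=1
Tick 5: [PARSE:P4(v=6,ok=F), VALIDATE:P3(v=9,ok=F), TRANSFORM:-, EMIT:P2(v=0,ok=F)] out:P1(v=0); bubbles=1
Tick 6: [PARSE:P5(v=14,ok=F), VALIDATE:P4(v=6,ok=T), TRANSFORM:P3(v=0,ok=F), EMIT:-] out:P2(v=0); bubbles=1
Tick 7: [PARSE:P6(v=3,ok=F), VALIDATE:P5(v=14,ok=F), TRANSFORM:P4(v=24,ok=T), EMIT:P3(v=0,ok=F)] out:-; bubbles=0
Tick 8: [PARSE:-, VALIDATE:P6(v=3,ok=F), TRANSFORM:P5(v=0,ok=F), EMIT:P4(v=24,ok=T)] out:P3(v=0); bubbles=1
Tick 9: [PARSE:-, VALIDATE:-, TRANSFORM:P6(v=0,ok=F), EMIT:P5(v=0,ok=F)] out:P4(v=24); bubbles=2
Tick 10: [PARSE:-, VALIDATE:-, TRANSFORM:-, EMIT:P6(v=0,ok=F)] out:P5(v=0); bubbles=3
Tick 11: [PARSE:-, VALIDATE:-, TRANSFORM:-, EMIT:-] out:P6(v=0); bubbles=4
Total bubble-slots: 20

Answer: 20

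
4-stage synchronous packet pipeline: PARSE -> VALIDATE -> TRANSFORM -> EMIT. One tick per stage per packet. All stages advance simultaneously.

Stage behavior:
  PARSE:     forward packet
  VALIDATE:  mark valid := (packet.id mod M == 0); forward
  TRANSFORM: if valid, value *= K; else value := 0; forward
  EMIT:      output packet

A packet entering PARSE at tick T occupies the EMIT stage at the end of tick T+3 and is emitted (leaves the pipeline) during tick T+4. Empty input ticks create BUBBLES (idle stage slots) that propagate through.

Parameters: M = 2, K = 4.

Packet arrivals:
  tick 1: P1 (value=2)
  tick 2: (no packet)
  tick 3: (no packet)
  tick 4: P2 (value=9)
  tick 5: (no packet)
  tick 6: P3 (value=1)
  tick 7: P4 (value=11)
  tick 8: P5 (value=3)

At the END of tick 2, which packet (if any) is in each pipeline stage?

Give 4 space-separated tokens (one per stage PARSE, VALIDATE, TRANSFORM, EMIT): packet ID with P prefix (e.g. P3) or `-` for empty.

Answer: - P1 - -

Derivation:
Tick 1: [PARSE:P1(v=2,ok=F), VALIDATE:-, TRANSFORM:-, EMIT:-] out:-; in:P1
Tick 2: [PARSE:-, VALIDATE:P1(v=2,ok=F), TRANSFORM:-, EMIT:-] out:-; in:-
At end of tick 2: ['-', 'P1', '-', '-']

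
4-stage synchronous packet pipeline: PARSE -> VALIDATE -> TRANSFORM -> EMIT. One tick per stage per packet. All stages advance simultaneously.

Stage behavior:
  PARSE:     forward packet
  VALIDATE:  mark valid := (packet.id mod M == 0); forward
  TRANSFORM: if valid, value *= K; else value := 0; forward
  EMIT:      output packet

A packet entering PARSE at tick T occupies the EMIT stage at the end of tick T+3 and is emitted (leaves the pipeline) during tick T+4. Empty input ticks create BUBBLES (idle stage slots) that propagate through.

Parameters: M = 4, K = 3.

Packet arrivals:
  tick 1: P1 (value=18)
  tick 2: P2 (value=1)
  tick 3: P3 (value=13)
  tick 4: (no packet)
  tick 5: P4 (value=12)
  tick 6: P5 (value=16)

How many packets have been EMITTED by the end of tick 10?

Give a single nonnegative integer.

Tick 1: [PARSE:P1(v=18,ok=F), VALIDATE:-, TRANSFORM:-, EMIT:-] out:-; in:P1
Tick 2: [PARSE:P2(v=1,ok=F), VALIDATE:P1(v=18,ok=F), TRANSFORM:-, EMIT:-] out:-; in:P2
Tick 3: [PARSE:P3(v=13,ok=F), VALIDATE:P2(v=1,ok=F), TRANSFORM:P1(v=0,ok=F), EMIT:-] out:-; in:P3
Tick 4: [PARSE:-, VALIDATE:P3(v=13,ok=F), TRANSFORM:P2(v=0,ok=F), EMIT:P1(v=0,ok=F)] out:-; in:-
Tick 5: [PARSE:P4(v=12,ok=F), VALIDATE:-, TRANSFORM:P3(v=0,ok=F), EMIT:P2(v=0,ok=F)] out:P1(v=0); in:P4
Tick 6: [PARSE:P5(v=16,ok=F), VALIDATE:P4(v=12,ok=T), TRANSFORM:-, EMIT:P3(v=0,ok=F)] out:P2(v=0); in:P5
Tick 7: [PARSE:-, VALIDATE:P5(v=16,ok=F), TRANSFORM:P4(v=36,ok=T), EMIT:-] out:P3(v=0); in:-
Tick 8: [PARSE:-, VALIDATE:-, TRANSFORM:P5(v=0,ok=F), EMIT:P4(v=36,ok=T)] out:-; in:-
Tick 9: [PARSE:-, VALIDATE:-, TRANSFORM:-, EMIT:P5(v=0,ok=F)] out:P4(v=36); in:-
Tick 10: [PARSE:-, VALIDATE:-, TRANSFORM:-, EMIT:-] out:P5(v=0); in:-
Emitted by tick 10: ['P1', 'P2', 'P3', 'P4', 'P5']

Answer: 5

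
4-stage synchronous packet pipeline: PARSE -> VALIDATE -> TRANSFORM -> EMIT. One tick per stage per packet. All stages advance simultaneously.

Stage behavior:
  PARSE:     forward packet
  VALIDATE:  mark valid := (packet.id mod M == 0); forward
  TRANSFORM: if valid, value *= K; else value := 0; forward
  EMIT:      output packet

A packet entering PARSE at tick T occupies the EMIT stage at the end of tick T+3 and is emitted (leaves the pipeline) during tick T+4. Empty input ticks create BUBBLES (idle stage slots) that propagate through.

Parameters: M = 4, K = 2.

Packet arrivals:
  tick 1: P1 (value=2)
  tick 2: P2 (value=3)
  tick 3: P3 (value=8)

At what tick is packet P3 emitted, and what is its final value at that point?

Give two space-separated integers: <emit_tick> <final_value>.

Tick 1: [PARSE:P1(v=2,ok=F), VALIDATE:-, TRANSFORM:-, EMIT:-] out:-; in:P1
Tick 2: [PARSE:P2(v=3,ok=F), VALIDATE:P1(v=2,ok=F), TRANSFORM:-, EMIT:-] out:-; in:P2
Tick 3: [PARSE:P3(v=8,ok=F), VALIDATE:P2(v=3,ok=F), TRANSFORM:P1(v=0,ok=F), EMIT:-] out:-; in:P3
Tick 4: [PARSE:-, VALIDATE:P3(v=8,ok=F), TRANSFORM:P2(v=0,ok=F), EMIT:P1(v=0,ok=F)] out:-; in:-
Tick 5: [PARSE:-, VALIDATE:-, TRANSFORM:P3(v=0,ok=F), EMIT:P2(v=0,ok=F)] out:P1(v=0); in:-
Tick 6: [PARSE:-, VALIDATE:-, TRANSFORM:-, EMIT:P3(v=0,ok=F)] out:P2(v=0); in:-
Tick 7: [PARSE:-, VALIDATE:-, TRANSFORM:-, EMIT:-] out:P3(v=0); in:-
P3: arrives tick 3, valid=False (id=3, id%4=3), emit tick 7, final value 0

Answer: 7 0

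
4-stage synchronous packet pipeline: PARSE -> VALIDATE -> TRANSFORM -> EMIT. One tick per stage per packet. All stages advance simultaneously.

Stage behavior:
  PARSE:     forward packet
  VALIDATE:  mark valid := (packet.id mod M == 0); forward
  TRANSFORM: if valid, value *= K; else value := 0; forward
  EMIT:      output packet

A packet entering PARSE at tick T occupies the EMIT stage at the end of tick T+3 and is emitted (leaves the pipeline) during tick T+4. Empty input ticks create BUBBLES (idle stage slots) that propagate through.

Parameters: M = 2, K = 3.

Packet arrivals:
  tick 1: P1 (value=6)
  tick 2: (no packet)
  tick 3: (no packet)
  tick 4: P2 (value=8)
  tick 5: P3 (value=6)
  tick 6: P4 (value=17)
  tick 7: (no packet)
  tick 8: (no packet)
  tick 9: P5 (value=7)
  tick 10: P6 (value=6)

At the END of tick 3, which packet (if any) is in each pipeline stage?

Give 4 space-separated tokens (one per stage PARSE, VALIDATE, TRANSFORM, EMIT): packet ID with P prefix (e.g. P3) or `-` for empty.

Answer: - - P1 -

Derivation:
Tick 1: [PARSE:P1(v=6,ok=F), VALIDATE:-, TRANSFORM:-, EMIT:-] out:-; in:P1
Tick 2: [PARSE:-, VALIDATE:P1(v=6,ok=F), TRANSFORM:-, EMIT:-] out:-; in:-
Tick 3: [PARSE:-, VALIDATE:-, TRANSFORM:P1(v=0,ok=F), EMIT:-] out:-; in:-
At end of tick 3: ['-', '-', 'P1', '-']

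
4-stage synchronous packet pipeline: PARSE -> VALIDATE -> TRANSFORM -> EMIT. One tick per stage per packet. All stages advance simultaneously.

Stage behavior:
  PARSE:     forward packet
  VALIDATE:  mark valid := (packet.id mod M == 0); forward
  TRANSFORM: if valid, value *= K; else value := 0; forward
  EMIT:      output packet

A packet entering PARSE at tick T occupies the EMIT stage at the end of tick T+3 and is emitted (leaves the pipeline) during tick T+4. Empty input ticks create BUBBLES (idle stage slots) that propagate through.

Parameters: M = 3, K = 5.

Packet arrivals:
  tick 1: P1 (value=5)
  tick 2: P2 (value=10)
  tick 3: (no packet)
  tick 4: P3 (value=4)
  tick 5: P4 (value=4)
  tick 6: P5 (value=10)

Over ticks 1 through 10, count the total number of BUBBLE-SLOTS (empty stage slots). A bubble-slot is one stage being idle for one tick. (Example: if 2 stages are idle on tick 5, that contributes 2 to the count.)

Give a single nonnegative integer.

Tick 1: [PARSE:P1(v=5,ok=F), VALIDATE:-, TRANSFORM:-, EMIT:-] out:-; bubbles=3
Tick 2: [PARSE:P2(v=10,ok=F), VALIDATE:P1(v=5,ok=F), TRANSFORM:-, EMIT:-] out:-; bubbles=2
Tick 3: [PARSE:-, VALIDATE:P2(v=10,ok=F), TRANSFORM:P1(v=0,ok=F), EMIT:-] out:-; bubbles=2
Tick 4: [PARSE:P3(v=4,ok=F), VALIDATE:-, TRANSFORM:P2(v=0,ok=F), EMIT:P1(v=0,ok=F)] out:-; bubbles=1
Tick 5: [PARSE:P4(v=4,ok=F), VALIDATE:P3(v=4,ok=T), TRANSFORM:-, EMIT:P2(v=0,ok=F)] out:P1(v=0); bubbles=1
Tick 6: [PARSE:P5(v=10,ok=F), VALIDATE:P4(v=4,ok=F), TRANSFORM:P3(v=20,ok=T), EMIT:-] out:P2(v=0); bubbles=1
Tick 7: [PARSE:-, VALIDATE:P5(v=10,ok=F), TRANSFORM:P4(v=0,ok=F), EMIT:P3(v=20,ok=T)] out:-; bubbles=1
Tick 8: [PARSE:-, VALIDATE:-, TRANSFORM:P5(v=0,ok=F), EMIT:P4(v=0,ok=F)] out:P3(v=20); bubbles=2
Tick 9: [PARSE:-, VALIDATE:-, TRANSFORM:-, EMIT:P5(v=0,ok=F)] out:P4(v=0); bubbles=3
Tick 10: [PARSE:-, VALIDATE:-, TRANSFORM:-, EMIT:-] out:P5(v=0); bubbles=4
Total bubble-slots: 20

Answer: 20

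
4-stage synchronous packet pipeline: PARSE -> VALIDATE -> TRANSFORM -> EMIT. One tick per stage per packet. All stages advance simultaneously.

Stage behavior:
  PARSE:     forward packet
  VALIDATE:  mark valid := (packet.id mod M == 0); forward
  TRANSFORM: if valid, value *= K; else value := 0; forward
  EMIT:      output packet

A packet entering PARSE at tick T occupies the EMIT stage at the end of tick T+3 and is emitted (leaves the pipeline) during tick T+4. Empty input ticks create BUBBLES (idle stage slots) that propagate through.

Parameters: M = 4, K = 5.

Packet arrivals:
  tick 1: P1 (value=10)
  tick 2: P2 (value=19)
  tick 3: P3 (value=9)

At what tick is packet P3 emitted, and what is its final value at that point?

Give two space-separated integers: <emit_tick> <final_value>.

Tick 1: [PARSE:P1(v=10,ok=F), VALIDATE:-, TRANSFORM:-, EMIT:-] out:-; in:P1
Tick 2: [PARSE:P2(v=19,ok=F), VALIDATE:P1(v=10,ok=F), TRANSFORM:-, EMIT:-] out:-; in:P2
Tick 3: [PARSE:P3(v=9,ok=F), VALIDATE:P2(v=19,ok=F), TRANSFORM:P1(v=0,ok=F), EMIT:-] out:-; in:P3
Tick 4: [PARSE:-, VALIDATE:P3(v=9,ok=F), TRANSFORM:P2(v=0,ok=F), EMIT:P1(v=0,ok=F)] out:-; in:-
Tick 5: [PARSE:-, VALIDATE:-, TRANSFORM:P3(v=0,ok=F), EMIT:P2(v=0,ok=F)] out:P1(v=0); in:-
Tick 6: [PARSE:-, VALIDATE:-, TRANSFORM:-, EMIT:P3(v=0,ok=F)] out:P2(v=0); in:-
Tick 7: [PARSE:-, VALIDATE:-, TRANSFORM:-, EMIT:-] out:P3(v=0); in:-
P3: arrives tick 3, valid=False (id=3, id%4=3), emit tick 7, final value 0

Answer: 7 0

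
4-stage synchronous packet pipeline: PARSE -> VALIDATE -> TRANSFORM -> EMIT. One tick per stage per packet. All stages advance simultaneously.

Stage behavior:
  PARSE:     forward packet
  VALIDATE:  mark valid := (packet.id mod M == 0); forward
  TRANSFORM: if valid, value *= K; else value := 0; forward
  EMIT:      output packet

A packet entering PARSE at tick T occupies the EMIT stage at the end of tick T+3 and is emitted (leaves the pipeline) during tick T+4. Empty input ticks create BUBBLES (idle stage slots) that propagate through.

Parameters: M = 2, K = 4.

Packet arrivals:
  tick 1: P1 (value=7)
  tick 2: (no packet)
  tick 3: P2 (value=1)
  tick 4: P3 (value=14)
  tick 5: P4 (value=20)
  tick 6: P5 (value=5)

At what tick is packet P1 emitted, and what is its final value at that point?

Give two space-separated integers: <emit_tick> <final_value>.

Tick 1: [PARSE:P1(v=7,ok=F), VALIDATE:-, TRANSFORM:-, EMIT:-] out:-; in:P1
Tick 2: [PARSE:-, VALIDATE:P1(v=7,ok=F), TRANSFORM:-, EMIT:-] out:-; in:-
Tick 3: [PARSE:P2(v=1,ok=F), VALIDATE:-, TRANSFORM:P1(v=0,ok=F), EMIT:-] out:-; in:P2
Tick 4: [PARSE:P3(v=14,ok=F), VALIDATE:P2(v=1,ok=T), TRANSFORM:-, EMIT:P1(v=0,ok=F)] out:-; in:P3
Tick 5: [PARSE:P4(v=20,ok=F), VALIDATE:P3(v=14,ok=F), TRANSFORM:P2(v=4,ok=T), EMIT:-] out:P1(v=0); in:P4
Tick 6: [PARSE:P5(v=5,ok=F), VALIDATE:P4(v=20,ok=T), TRANSFORM:P3(v=0,ok=F), EMIT:P2(v=4,ok=T)] out:-; in:P5
Tick 7: [PARSE:-, VALIDATE:P5(v=5,ok=F), TRANSFORM:P4(v=80,ok=T), EMIT:P3(v=0,ok=F)] out:P2(v=4); in:-
Tick 8: [PARSE:-, VALIDATE:-, TRANSFORM:P5(v=0,ok=F), EMIT:P4(v=80,ok=T)] out:P3(v=0); in:-
Tick 9: [PARSE:-, VALIDATE:-, TRANSFORM:-, EMIT:P5(v=0,ok=F)] out:P4(v=80); in:-
Tick 10: [PARSE:-, VALIDATE:-, TRANSFORM:-, EMIT:-] out:P5(v=0); in:-
P1: arrives tick 1, valid=False (id=1, id%2=1), emit tick 5, final value 0

Answer: 5 0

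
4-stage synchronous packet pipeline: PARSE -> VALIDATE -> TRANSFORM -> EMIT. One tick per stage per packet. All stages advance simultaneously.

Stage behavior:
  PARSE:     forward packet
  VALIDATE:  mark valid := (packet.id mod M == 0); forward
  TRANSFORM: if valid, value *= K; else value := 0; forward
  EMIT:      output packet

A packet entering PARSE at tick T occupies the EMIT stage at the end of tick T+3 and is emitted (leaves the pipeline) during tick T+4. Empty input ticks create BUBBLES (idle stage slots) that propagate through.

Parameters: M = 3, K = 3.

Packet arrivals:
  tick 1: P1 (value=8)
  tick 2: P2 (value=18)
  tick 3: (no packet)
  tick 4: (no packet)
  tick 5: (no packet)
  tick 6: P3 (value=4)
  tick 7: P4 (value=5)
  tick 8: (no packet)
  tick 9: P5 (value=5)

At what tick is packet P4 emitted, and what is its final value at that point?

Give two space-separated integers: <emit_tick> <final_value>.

Tick 1: [PARSE:P1(v=8,ok=F), VALIDATE:-, TRANSFORM:-, EMIT:-] out:-; in:P1
Tick 2: [PARSE:P2(v=18,ok=F), VALIDATE:P1(v=8,ok=F), TRANSFORM:-, EMIT:-] out:-; in:P2
Tick 3: [PARSE:-, VALIDATE:P2(v=18,ok=F), TRANSFORM:P1(v=0,ok=F), EMIT:-] out:-; in:-
Tick 4: [PARSE:-, VALIDATE:-, TRANSFORM:P2(v=0,ok=F), EMIT:P1(v=0,ok=F)] out:-; in:-
Tick 5: [PARSE:-, VALIDATE:-, TRANSFORM:-, EMIT:P2(v=0,ok=F)] out:P1(v=0); in:-
Tick 6: [PARSE:P3(v=4,ok=F), VALIDATE:-, TRANSFORM:-, EMIT:-] out:P2(v=0); in:P3
Tick 7: [PARSE:P4(v=5,ok=F), VALIDATE:P3(v=4,ok=T), TRANSFORM:-, EMIT:-] out:-; in:P4
Tick 8: [PARSE:-, VALIDATE:P4(v=5,ok=F), TRANSFORM:P3(v=12,ok=T), EMIT:-] out:-; in:-
Tick 9: [PARSE:P5(v=5,ok=F), VALIDATE:-, TRANSFORM:P4(v=0,ok=F), EMIT:P3(v=12,ok=T)] out:-; in:P5
Tick 10: [PARSE:-, VALIDATE:P5(v=5,ok=F), TRANSFORM:-, EMIT:P4(v=0,ok=F)] out:P3(v=12); in:-
Tick 11: [PARSE:-, VALIDATE:-, TRANSFORM:P5(v=0,ok=F), EMIT:-] out:P4(v=0); in:-
Tick 12: [PARSE:-, VALIDATE:-, TRANSFORM:-, EMIT:P5(v=0,ok=F)] out:-; in:-
Tick 13: [PARSE:-, VALIDATE:-, TRANSFORM:-, EMIT:-] out:P5(v=0); in:-
P4: arrives tick 7, valid=False (id=4, id%3=1), emit tick 11, final value 0

Answer: 11 0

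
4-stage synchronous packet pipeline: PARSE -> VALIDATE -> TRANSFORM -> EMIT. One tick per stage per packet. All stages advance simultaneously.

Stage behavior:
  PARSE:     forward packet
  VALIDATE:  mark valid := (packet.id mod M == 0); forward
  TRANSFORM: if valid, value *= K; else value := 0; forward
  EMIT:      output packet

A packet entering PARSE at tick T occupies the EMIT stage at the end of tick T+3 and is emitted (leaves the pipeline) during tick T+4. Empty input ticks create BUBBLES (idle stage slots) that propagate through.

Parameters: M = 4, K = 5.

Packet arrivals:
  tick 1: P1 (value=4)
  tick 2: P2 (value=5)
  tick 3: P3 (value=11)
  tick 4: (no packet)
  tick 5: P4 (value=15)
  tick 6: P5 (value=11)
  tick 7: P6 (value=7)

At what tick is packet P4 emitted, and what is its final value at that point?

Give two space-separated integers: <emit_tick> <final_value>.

Tick 1: [PARSE:P1(v=4,ok=F), VALIDATE:-, TRANSFORM:-, EMIT:-] out:-; in:P1
Tick 2: [PARSE:P2(v=5,ok=F), VALIDATE:P1(v=4,ok=F), TRANSFORM:-, EMIT:-] out:-; in:P2
Tick 3: [PARSE:P3(v=11,ok=F), VALIDATE:P2(v=5,ok=F), TRANSFORM:P1(v=0,ok=F), EMIT:-] out:-; in:P3
Tick 4: [PARSE:-, VALIDATE:P3(v=11,ok=F), TRANSFORM:P2(v=0,ok=F), EMIT:P1(v=0,ok=F)] out:-; in:-
Tick 5: [PARSE:P4(v=15,ok=F), VALIDATE:-, TRANSFORM:P3(v=0,ok=F), EMIT:P2(v=0,ok=F)] out:P1(v=0); in:P4
Tick 6: [PARSE:P5(v=11,ok=F), VALIDATE:P4(v=15,ok=T), TRANSFORM:-, EMIT:P3(v=0,ok=F)] out:P2(v=0); in:P5
Tick 7: [PARSE:P6(v=7,ok=F), VALIDATE:P5(v=11,ok=F), TRANSFORM:P4(v=75,ok=T), EMIT:-] out:P3(v=0); in:P6
Tick 8: [PARSE:-, VALIDATE:P6(v=7,ok=F), TRANSFORM:P5(v=0,ok=F), EMIT:P4(v=75,ok=T)] out:-; in:-
Tick 9: [PARSE:-, VALIDATE:-, TRANSFORM:P6(v=0,ok=F), EMIT:P5(v=0,ok=F)] out:P4(v=75); in:-
Tick 10: [PARSE:-, VALIDATE:-, TRANSFORM:-, EMIT:P6(v=0,ok=F)] out:P5(v=0); in:-
Tick 11: [PARSE:-, VALIDATE:-, TRANSFORM:-, EMIT:-] out:P6(v=0); in:-
P4: arrives tick 5, valid=True (id=4, id%4=0), emit tick 9, final value 75

Answer: 9 75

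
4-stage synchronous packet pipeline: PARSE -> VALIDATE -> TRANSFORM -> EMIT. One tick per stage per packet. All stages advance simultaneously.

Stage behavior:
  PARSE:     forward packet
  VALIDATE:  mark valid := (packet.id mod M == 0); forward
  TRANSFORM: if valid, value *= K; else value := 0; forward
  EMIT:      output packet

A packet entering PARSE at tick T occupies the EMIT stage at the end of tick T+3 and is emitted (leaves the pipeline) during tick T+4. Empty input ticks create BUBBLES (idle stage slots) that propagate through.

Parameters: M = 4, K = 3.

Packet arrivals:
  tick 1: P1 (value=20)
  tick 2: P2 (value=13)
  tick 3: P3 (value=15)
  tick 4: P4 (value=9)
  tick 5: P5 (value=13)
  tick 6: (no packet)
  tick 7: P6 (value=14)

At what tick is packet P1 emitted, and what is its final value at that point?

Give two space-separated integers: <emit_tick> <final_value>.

Tick 1: [PARSE:P1(v=20,ok=F), VALIDATE:-, TRANSFORM:-, EMIT:-] out:-; in:P1
Tick 2: [PARSE:P2(v=13,ok=F), VALIDATE:P1(v=20,ok=F), TRANSFORM:-, EMIT:-] out:-; in:P2
Tick 3: [PARSE:P3(v=15,ok=F), VALIDATE:P2(v=13,ok=F), TRANSFORM:P1(v=0,ok=F), EMIT:-] out:-; in:P3
Tick 4: [PARSE:P4(v=9,ok=F), VALIDATE:P3(v=15,ok=F), TRANSFORM:P2(v=0,ok=F), EMIT:P1(v=0,ok=F)] out:-; in:P4
Tick 5: [PARSE:P5(v=13,ok=F), VALIDATE:P4(v=9,ok=T), TRANSFORM:P3(v=0,ok=F), EMIT:P2(v=0,ok=F)] out:P1(v=0); in:P5
Tick 6: [PARSE:-, VALIDATE:P5(v=13,ok=F), TRANSFORM:P4(v=27,ok=T), EMIT:P3(v=0,ok=F)] out:P2(v=0); in:-
Tick 7: [PARSE:P6(v=14,ok=F), VALIDATE:-, TRANSFORM:P5(v=0,ok=F), EMIT:P4(v=27,ok=T)] out:P3(v=0); in:P6
Tick 8: [PARSE:-, VALIDATE:P6(v=14,ok=F), TRANSFORM:-, EMIT:P5(v=0,ok=F)] out:P4(v=27); in:-
Tick 9: [PARSE:-, VALIDATE:-, TRANSFORM:P6(v=0,ok=F), EMIT:-] out:P5(v=0); in:-
Tick 10: [PARSE:-, VALIDATE:-, TRANSFORM:-, EMIT:P6(v=0,ok=F)] out:-; in:-
Tick 11: [PARSE:-, VALIDATE:-, TRANSFORM:-, EMIT:-] out:P6(v=0); in:-
P1: arrives tick 1, valid=False (id=1, id%4=1), emit tick 5, final value 0

Answer: 5 0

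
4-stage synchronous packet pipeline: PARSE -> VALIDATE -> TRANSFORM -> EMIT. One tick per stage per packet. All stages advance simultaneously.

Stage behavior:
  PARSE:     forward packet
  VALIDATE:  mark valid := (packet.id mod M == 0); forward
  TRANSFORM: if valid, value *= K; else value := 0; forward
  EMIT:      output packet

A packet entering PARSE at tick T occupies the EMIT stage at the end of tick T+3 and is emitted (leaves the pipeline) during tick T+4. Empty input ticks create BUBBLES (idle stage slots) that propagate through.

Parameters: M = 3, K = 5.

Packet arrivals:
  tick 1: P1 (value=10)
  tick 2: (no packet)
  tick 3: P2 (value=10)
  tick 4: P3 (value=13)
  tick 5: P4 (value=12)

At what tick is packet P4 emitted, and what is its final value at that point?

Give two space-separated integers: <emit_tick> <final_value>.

Tick 1: [PARSE:P1(v=10,ok=F), VALIDATE:-, TRANSFORM:-, EMIT:-] out:-; in:P1
Tick 2: [PARSE:-, VALIDATE:P1(v=10,ok=F), TRANSFORM:-, EMIT:-] out:-; in:-
Tick 3: [PARSE:P2(v=10,ok=F), VALIDATE:-, TRANSFORM:P1(v=0,ok=F), EMIT:-] out:-; in:P2
Tick 4: [PARSE:P3(v=13,ok=F), VALIDATE:P2(v=10,ok=F), TRANSFORM:-, EMIT:P1(v=0,ok=F)] out:-; in:P3
Tick 5: [PARSE:P4(v=12,ok=F), VALIDATE:P3(v=13,ok=T), TRANSFORM:P2(v=0,ok=F), EMIT:-] out:P1(v=0); in:P4
Tick 6: [PARSE:-, VALIDATE:P4(v=12,ok=F), TRANSFORM:P3(v=65,ok=T), EMIT:P2(v=0,ok=F)] out:-; in:-
Tick 7: [PARSE:-, VALIDATE:-, TRANSFORM:P4(v=0,ok=F), EMIT:P3(v=65,ok=T)] out:P2(v=0); in:-
Tick 8: [PARSE:-, VALIDATE:-, TRANSFORM:-, EMIT:P4(v=0,ok=F)] out:P3(v=65); in:-
Tick 9: [PARSE:-, VALIDATE:-, TRANSFORM:-, EMIT:-] out:P4(v=0); in:-
P4: arrives tick 5, valid=False (id=4, id%3=1), emit tick 9, final value 0

Answer: 9 0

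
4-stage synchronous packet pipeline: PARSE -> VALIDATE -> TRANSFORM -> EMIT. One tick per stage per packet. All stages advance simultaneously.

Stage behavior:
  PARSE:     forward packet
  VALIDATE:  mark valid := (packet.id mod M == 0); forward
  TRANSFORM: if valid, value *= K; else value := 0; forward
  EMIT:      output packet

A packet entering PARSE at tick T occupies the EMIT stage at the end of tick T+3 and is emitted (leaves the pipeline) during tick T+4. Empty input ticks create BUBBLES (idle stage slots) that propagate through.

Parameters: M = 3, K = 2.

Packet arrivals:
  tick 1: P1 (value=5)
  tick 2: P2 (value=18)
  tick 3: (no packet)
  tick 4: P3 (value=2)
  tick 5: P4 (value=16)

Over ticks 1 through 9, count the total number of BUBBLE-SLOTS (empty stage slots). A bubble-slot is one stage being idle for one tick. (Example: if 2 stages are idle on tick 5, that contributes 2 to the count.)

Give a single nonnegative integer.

Tick 1: [PARSE:P1(v=5,ok=F), VALIDATE:-, TRANSFORM:-, EMIT:-] out:-; bubbles=3
Tick 2: [PARSE:P2(v=18,ok=F), VALIDATE:P1(v=5,ok=F), TRANSFORM:-, EMIT:-] out:-; bubbles=2
Tick 3: [PARSE:-, VALIDATE:P2(v=18,ok=F), TRANSFORM:P1(v=0,ok=F), EMIT:-] out:-; bubbles=2
Tick 4: [PARSE:P3(v=2,ok=F), VALIDATE:-, TRANSFORM:P2(v=0,ok=F), EMIT:P1(v=0,ok=F)] out:-; bubbles=1
Tick 5: [PARSE:P4(v=16,ok=F), VALIDATE:P3(v=2,ok=T), TRANSFORM:-, EMIT:P2(v=0,ok=F)] out:P1(v=0); bubbles=1
Tick 6: [PARSE:-, VALIDATE:P4(v=16,ok=F), TRANSFORM:P3(v=4,ok=T), EMIT:-] out:P2(v=0); bubbles=2
Tick 7: [PARSE:-, VALIDATE:-, TRANSFORM:P4(v=0,ok=F), EMIT:P3(v=4,ok=T)] out:-; bubbles=2
Tick 8: [PARSE:-, VALIDATE:-, TRANSFORM:-, EMIT:P4(v=0,ok=F)] out:P3(v=4); bubbles=3
Tick 9: [PARSE:-, VALIDATE:-, TRANSFORM:-, EMIT:-] out:P4(v=0); bubbles=4
Total bubble-slots: 20

Answer: 20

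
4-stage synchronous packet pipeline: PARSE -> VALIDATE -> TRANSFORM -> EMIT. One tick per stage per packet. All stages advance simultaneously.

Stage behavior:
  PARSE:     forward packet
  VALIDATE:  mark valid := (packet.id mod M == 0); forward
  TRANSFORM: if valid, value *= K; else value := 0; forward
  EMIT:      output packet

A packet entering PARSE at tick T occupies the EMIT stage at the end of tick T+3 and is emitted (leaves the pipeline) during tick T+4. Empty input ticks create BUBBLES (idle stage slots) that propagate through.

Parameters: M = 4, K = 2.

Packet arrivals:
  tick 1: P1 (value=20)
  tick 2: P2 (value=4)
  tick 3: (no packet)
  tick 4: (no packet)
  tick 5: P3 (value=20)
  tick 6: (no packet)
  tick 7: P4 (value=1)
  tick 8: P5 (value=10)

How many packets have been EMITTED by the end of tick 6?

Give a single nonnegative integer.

Answer: 2

Derivation:
Tick 1: [PARSE:P1(v=20,ok=F), VALIDATE:-, TRANSFORM:-, EMIT:-] out:-; in:P1
Tick 2: [PARSE:P2(v=4,ok=F), VALIDATE:P1(v=20,ok=F), TRANSFORM:-, EMIT:-] out:-; in:P2
Tick 3: [PARSE:-, VALIDATE:P2(v=4,ok=F), TRANSFORM:P1(v=0,ok=F), EMIT:-] out:-; in:-
Tick 4: [PARSE:-, VALIDATE:-, TRANSFORM:P2(v=0,ok=F), EMIT:P1(v=0,ok=F)] out:-; in:-
Tick 5: [PARSE:P3(v=20,ok=F), VALIDATE:-, TRANSFORM:-, EMIT:P2(v=0,ok=F)] out:P1(v=0); in:P3
Tick 6: [PARSE:-, VALIDATE:P3(v=20,ok=F), TRANSFORM:-, EMIT:-] out:P2(v=0); in:-
Emitted by tick 6: ['P1', 'P2']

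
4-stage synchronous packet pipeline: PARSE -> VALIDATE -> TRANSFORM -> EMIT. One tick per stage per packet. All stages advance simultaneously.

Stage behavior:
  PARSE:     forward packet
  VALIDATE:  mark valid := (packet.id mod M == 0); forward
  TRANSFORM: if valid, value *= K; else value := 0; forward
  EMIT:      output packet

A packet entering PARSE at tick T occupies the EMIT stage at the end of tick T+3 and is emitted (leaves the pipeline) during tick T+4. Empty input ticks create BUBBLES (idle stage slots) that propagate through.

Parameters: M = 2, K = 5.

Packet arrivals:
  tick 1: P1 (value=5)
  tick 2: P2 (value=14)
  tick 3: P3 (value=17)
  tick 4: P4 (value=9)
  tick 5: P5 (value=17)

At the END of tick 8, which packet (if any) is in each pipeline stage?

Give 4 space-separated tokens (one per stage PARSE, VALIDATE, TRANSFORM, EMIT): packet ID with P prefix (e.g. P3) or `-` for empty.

Answer: - - - P5

Derivation:
Tick 1: [PARSE:P1(v=5,ok=F), VALIDATE:-, TRANSFORM:-, EMIT:-] out:-; in:P1
Tick 2: [PARSE:P2(v=14,ok=F), VALIDATE:P1(v=5,ok=F), TRANSFORM:-, EMIT:-] out:-; in:P2
Tick 3: [PARSE:P3(v=17,ok=F), VALIDATE:P2(v=14,ok=T), TRANSFORM:P1(v=0,ok=F), EMIT:-] out:-; in:P3
Tick 4: [PARSE:P4(v=9,ok=F), VALIDATE:P3(v=17,ok=F), TRANSFORM:P2(v=70,ok=T), EMIT:P1(v=0,ok=F)] out:-; in:P4
Tick 5: [PARSE:P5(v=17,ok=F), VALIDATE:P4(v=9,ok=T), TRANSFORM:P3(v=0,ok=F), EMIT:P2(v=70,ok=T)] out:P1(v=0); in:P5
Tick 6: [PARSE:-, VALIDATE:P5(v=17,ok=F), TRANSFORM:P4(v=45,ok=T), EMIT:P3(v=0,ok=F)] out:P2(v=70); in:-
Tick 7: [PARSE:-, VALIDATE:-, TRANSFORM:P5(v=0,ok=F), EMIT:P4(v=45,ok=T)] out:P3(v=0); in:-
Tick 8: [PARSE:-, VALIDATE:-, TRANSFORM:-, EMIT:P5(v=0,ok=F)] out:P4(v=45); in:-
At end of tick 8: ['-', '-', '-', 'P5']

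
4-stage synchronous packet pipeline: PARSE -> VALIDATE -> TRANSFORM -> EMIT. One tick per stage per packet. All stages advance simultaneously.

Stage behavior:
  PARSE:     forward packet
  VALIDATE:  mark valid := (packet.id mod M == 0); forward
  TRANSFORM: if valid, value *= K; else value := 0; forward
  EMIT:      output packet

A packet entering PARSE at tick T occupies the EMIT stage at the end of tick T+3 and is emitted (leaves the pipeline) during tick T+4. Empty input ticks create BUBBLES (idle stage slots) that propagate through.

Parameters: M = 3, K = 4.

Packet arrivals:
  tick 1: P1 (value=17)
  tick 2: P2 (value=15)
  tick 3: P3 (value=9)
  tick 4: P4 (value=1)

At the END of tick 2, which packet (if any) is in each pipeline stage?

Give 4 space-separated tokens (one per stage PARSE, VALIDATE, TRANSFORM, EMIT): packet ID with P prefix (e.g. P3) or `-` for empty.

Tick 1: [PARSE:P1(v=17,ok=F), VALIDATE:-, TRANSFORM:-, EMIT:-] out:-; in:P1
Tick 2: [PARSE:P2(v=15,ok=F), VALIDATE:P1(v=17,ok=F), TRANSFORM:-, EMIT:-] out:-; in:P2
At end of tick 2: ['P2', 'P1', '-', '-']

Answer: P2 P1 - -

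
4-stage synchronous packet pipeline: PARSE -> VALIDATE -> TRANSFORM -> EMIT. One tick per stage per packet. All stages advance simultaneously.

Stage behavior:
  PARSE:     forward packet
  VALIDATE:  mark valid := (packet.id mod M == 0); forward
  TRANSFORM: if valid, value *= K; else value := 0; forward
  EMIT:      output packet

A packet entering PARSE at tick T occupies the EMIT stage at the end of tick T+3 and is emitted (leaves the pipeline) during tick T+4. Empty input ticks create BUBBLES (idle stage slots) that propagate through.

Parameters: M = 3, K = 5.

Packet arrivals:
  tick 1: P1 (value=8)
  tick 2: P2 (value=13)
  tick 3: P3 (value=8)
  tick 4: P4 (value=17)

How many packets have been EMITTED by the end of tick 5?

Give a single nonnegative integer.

Answer: 1

Derivation:
Tick 1: [PARSE:P1(v=8,ok=F), VALIDATE:-, TRANSFORM:-, EMIT:-] out:-; in:P1
Tick 2: [PARSE:P2(v=13,ok=F), VALIDATE:P1(v=8,ok=F), TRANSFORM:-, EMIT:-] out:-; in:P2
Tick 3: [PARSE:P3(v=8,ok=F), VALIDATE:P2(v=13,ok=F), TRANSFORM:P1(v=0,ok=F), EMIT:-] out:-; in:P3
Tick 4: [PARSE:P4(v=17,ok=F), VALIDATE:P3(v=8,ok=T), TRANSFORM:P2(v=0,ok=F), EMIT:P1(v=0,ok=F)] out:-; in:P4
Tick 5: [PARSE:-, VALIDATE:P4(v=17,ok=F), TRANSFORM:P3(v=40,ok=T), EMIT:P2(v=0,ok=F)] out:P1(v=0); in:-
Emitted by tick 5: ['P1']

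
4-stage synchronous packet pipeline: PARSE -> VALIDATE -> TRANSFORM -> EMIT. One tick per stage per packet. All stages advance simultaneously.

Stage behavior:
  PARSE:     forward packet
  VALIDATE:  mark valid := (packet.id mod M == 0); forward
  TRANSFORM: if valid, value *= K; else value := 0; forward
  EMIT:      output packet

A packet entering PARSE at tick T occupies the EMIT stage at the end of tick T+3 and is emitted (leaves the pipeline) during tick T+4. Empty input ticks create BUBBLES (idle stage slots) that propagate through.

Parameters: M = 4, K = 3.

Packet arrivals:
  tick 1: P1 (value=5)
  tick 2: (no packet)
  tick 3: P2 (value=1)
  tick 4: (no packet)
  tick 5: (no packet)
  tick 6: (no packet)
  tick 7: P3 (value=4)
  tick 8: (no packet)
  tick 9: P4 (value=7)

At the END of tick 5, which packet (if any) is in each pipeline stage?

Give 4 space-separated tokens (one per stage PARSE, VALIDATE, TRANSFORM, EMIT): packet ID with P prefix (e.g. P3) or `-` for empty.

Answer: - - P2 -

Derivation:
Tick 1: [PARSE:P1(v=5,ok=F), VALIDATE:-, TRANSFORM:-, EMIT:-] out:-; in:P1
Tick 2: [PARSE:-, VALIDATE:P1(v=5,ok=F), TRANSFORM:-, EMIT:-] out:-; in:-
Tick 3: [PARSE:P2(v=1,ok=F), VALIDATE:-, TRANSFORM:P1(v=0,ok=F), EMIT:-] out:-; in:P2
Tick 4: [PARSE:-, VALIDATE:P2(v=1,ok=F), TRANSFORM:-, EMIT:P1(v=0,ok=F)] out:-; in:-
Tick 5: [PARSE:-, VALIDATE:-, TRANSFORM:P2(v=0,ok=F), EMIT:-] out:P1(v=0); in:-
At end of tick 5: ['-', '-', 'P2', '-']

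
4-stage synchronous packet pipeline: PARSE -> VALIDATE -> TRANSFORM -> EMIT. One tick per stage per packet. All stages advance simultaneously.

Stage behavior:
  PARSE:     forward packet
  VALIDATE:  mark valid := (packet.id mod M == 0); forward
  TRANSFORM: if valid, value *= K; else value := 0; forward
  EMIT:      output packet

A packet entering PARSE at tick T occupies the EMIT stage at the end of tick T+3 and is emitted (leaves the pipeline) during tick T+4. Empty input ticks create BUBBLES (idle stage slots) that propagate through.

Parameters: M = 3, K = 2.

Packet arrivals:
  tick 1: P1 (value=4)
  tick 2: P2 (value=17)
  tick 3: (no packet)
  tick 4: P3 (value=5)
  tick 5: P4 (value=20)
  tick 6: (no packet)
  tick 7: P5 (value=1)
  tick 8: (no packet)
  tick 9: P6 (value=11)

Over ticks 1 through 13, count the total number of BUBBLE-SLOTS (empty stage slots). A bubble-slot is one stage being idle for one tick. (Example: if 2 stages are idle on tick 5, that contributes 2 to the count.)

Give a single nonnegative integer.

Answer: 28

Derivation:
Tick 1: [PARSE:P1(v=4,ok=F), VALIDATE:-, TRANSFORM:-, EMIT:-] out:-; bubbles=3
Tick 2: [PARSE:P2(v=17,ok=F), VALIDATE:P1(v=4,ok=F), TRANSFORM:-, EMIT:-] out:-; bubbles=2
Tick 3: [PARSE:-, VALIDATE:P2(v=17,ok=F), TRANSFORM:P1(v=0,ok=F), EMIT:-] out:-; bubbles=2
Tick 4: [PARSE:P3(v=5,ok=F), VALIDATE:-, TRANSFORM:P2(v=0,ok=F), EMIT:P1(v=0,ok=F)] out:-; bubbles=1
Tick 5: [PARSE:P4(v=20,ok=F), VALIDATE:P3(v=5,ok=T), TRANSFORM:-, EMIT:P2(v=0,ok=F)] out:P1(v=0); bubbles=1
Tick 6: [PARSE:-, VALIDATE:P4(v=20,ok=F), TRANSFORM:P3(v=10,ok=T), EMIT:-] out:P2(v=0); bubbles=2
Tick 7: [PARSE:P5(v=1,ok=F), VALIDATE:-, TRANSFORM:P4(v=0,ok=F), EMIT:P3(v=10,ok=T)] out:-; bubbles=1
Tick 8: [PARSE:-, VALIDATE:P5(v=1,ok=F), TRANSFORM:-, EMIT:P4(v=0,ok=F)] out:P3(v=10); bubbles=2
Tick 9: [PARSE:P6(v=11,ok=F), VALIDATE:-, TRANSFORM:P5(v=0,ok=F), EMIT:-] out:P4(v=0); bubbles=2
Tick 10: [PARSE:-, VALIDATE:P6(v=11,ok=T), TRANSFORM:-, EMIT:P5(v=0,ok=F)] out:-; bubbles=2
Tick 11: [PARSE:-, VALIDATE:-, TRANSFORM:P6(v=22,ok=T), EMIT:-] out:P5(v=0); bubbles=3
Tick 12: [PARSE:-, VALIDATE:-, TRANSFORM:-, EMIT:P6(v=22,ok=T)] out:-; bubbles=3
Tick 13: [PARSE:-, VALIDATE:-, TRANSFORM:-, EMIT:-] out:P6(v=22); bubbles=4
Total bubble-slots: 28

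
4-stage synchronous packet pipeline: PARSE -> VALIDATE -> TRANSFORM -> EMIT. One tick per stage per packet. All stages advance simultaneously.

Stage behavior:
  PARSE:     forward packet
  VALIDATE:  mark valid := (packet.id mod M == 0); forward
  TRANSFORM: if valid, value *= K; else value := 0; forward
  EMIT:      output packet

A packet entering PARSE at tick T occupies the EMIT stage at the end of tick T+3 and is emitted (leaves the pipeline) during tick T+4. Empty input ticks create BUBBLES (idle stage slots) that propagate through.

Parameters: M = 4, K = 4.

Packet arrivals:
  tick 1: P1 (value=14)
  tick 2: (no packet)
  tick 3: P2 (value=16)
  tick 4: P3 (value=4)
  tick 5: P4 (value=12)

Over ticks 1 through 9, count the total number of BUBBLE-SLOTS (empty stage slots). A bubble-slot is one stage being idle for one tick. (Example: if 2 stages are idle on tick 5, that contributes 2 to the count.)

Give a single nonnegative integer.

Answer: 20

Derivation:
Tick 1: [PARSE:P1(v=14,ok=F), VALIDATE:-, TRANSFORM:-, EMIT:-] out:-; bubbles=3
Tick 2: [PARSE:-, VALIDATE:P1(v=14,ok=F), TRANSFORM:-, EMIT:-] out:-; bubbles=3
Tick 3: [PARSE:P2(v=16,ok=F), VALIDATE:-, TRANSFORM:P1(v=0,ok=F), EMIT:-] out:-; bubbles=2
Tick 4: [PARSE:P3(v=4,ok=F), VALIDATE:P2(v=16,ok=F), TRANSFORM:-, EMIT:P1(v=0,ok=F)] out:-; bubbles=1
Tick 5: [PARSE:P4(v=12,ok=F), VALIDATE:P3(v=4,ok=F), TRANSFORM:P2(v=0,ok=F), EMIT:-] out:P1(v=0); bubbles=1
Tick 6: [PARSE:-, VALIDATE:P4(v=12,ok=T), TRANSFORM:P3(v=0,ok=F), EMIT:P2(v=0,ok=F)] out:-; bubbles=1
Tick 7: [PARSE:-, VALIDATE:-, TRANSFORM:P4(v=48,ok=T), EMIT:P3(v=0,ok=F)] out:P2(v=0); bubbles=2
Tick 8: [PARSE:-, VALIDATE:-, TRANSFORM:-, EMIT:P4(v=48,ok=T)] out:P3(v=0); bubbles=3
Tick 9: [PARSE:-, VALIDATE:-, TRANSFORM:-, EMIT:-] out:P4(v=48); bubbles=4
Total bubble-slots: 20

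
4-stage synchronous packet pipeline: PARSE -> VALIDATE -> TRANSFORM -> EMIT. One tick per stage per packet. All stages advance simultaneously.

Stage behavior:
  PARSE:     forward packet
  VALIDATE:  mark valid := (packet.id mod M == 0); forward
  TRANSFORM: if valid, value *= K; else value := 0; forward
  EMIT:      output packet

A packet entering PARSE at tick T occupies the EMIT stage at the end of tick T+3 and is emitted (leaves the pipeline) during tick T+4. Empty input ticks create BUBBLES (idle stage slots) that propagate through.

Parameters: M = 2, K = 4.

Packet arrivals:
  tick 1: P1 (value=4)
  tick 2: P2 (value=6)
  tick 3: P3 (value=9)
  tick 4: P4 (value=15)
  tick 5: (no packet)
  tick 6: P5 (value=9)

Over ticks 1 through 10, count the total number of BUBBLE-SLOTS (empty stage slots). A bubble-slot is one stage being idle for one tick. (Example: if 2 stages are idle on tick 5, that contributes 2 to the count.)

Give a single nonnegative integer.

Tick 1: [PARSE:P1(v=4,ok=F), VALIDATE:-, TRANSFORM:-, EMIT:-] out:-; bubbles=3
Tick 2: [PARSE:P2(v=6,ok=F), VALIDATE:P1(v=4,ok=F), TRANSFORM:-, EMIT:-] out:-; bubbles=2
Tick 3: [PARSE:P3(v=9,ok=F), VALIDATE:P2(v=6,ok=T), TRANSFORM:P1(v=0,ok=F), EMIT:-] out:-; bubbles=1
Tick 4: [PARSE:P4(v=15,ok=F), VALIDATE:P3(v=9,ok=F), TRANSFORM:P2(v=24,ok=T), EMIT:P1(v=0,ok=F)] out:-; bubbles=0
Tick 5: [PARSE:-, VALIDATE:P4(v=15,ok=T), TRANSFORM:P3(v=0,ok=F), EMIT:P2(v=24,ok=T)] out:P1(v=0); bubbles=1
Tick 6: [PARSE:P5(v=9,ok=F), VALIDATE:-, TRANSFORM:P4(v=60,ok=T), EMIT:P3(v=0,ok=F)] out:P2(v=24); bubbles=1
Tick 7: [PARSE:-, VALIDATE:P5(v=9,ok=F), TRANSFORM:-, EMIT:P4(v=60,ok=T)] out:P3(v=0); bubbles=2
Tick 8: [PARSE:-, VALIDATE:-, TRANSFORM:P5(v=0,ok=F), EMIT:-] out:P4(v=60); bubbles=3
Tick 9: [PARSE:-, VALIDATE:-, TRANSFORM:-, EMIT:P5(v=0,ok=F)] out:-; bubbles=3
Tick 10: [PARSE:-, VALIDATE:-, TRANSFORM:-, EMIT:-] out:P5(v=0); bubbles=4
Total bubble-slots: 20

Answer: 20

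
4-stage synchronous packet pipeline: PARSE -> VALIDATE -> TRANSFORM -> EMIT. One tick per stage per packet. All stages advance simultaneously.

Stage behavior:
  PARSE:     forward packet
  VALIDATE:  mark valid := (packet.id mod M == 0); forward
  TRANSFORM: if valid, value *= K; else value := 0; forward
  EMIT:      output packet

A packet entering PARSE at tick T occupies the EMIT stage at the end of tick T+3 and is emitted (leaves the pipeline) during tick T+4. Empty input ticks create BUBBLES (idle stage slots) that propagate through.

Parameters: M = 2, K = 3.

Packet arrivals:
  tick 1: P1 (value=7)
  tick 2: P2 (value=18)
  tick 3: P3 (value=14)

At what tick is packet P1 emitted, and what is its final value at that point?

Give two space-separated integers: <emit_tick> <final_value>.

Tick 1: [PARSE:P1(v=7,ok=F), VALIDATE:-, TRANSFORM:-, EMIT:-] out:-; in:P1
Tick 2: [PARSE:P2(v=18,ok=F), VALIDATE:P1(v=7,ok=F), TRANSFORM:-, EMIT:-] out:-; in:P2
Tick 3: [PARSE:P3(v=14,ok=F), VALIDATE:P2(v=18,ok=T), TRANSFORM:P1(v=0,ok=F), EMIT:-] out:-; in:P3
Tick 4: [PARSE:-, VALIDATE:P3(v=14,ok=F), TRANSFORM:P2(v=54,ok=T), EMIT:P1(v=0,ok=F)] out:-; in:-
Tick 5: [PARSE:-, VALIDATE:-, TRANSFORM:P3(v=0,ok=F), EMIT:P2(v=54,ok=T)] out:P1(v=0); in:-
Tick 6: [PARSE:-, VALIDATE:-, TRANSFORM:-, EMIT:P3(v=0,ok=F)] out:P2(v=54); in:-
Tick 7: [PARSE:-, VALIDATE:-, TRANSFORM:-, EMIT:-] out:P3(v=0); in:-
P1: arrives tick 1, valid=False (id=1, id%2=1), emit tick 5, final value 0

Answer: 5 0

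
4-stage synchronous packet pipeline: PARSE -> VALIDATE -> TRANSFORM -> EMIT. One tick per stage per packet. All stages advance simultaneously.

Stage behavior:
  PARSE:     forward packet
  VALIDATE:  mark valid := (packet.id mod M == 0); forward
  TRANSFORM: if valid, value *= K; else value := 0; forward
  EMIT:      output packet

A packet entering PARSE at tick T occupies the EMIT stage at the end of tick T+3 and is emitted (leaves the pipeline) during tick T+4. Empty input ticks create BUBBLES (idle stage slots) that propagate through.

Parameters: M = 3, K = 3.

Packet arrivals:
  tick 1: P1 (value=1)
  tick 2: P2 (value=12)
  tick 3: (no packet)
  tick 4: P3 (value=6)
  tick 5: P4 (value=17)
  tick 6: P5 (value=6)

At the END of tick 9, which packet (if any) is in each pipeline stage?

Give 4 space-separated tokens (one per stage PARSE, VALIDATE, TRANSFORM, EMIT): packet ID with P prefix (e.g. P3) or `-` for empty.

Answer: - - - P5

Derivation:
Tick 1: [PARSE:P1(v=1,ok=F), VALIDATE:-, TRANSFORM:-, EMIT:-] out:-; in:P1
Tick 2: [PARSE:P2(v=12,ok=F), VALIDATE:P1(v=1,ok=F), TRANSFORM:-, EMIT:-] out:-; in:P2
Tick 3: [PARSE:-, VALIDATE:P2(v=12,ok=F), TRANSFORM:P1(v=0,ok=F), EMIT:-] out:-; in:-
Tick 4: [PARSE:P3(v=6,ok=F), VALIDATE:-, TRANSFORM:P2(v=0,ok=F), EMIT:P1(v=0,ok=F)] out:-; in:P3
Tick 5: [PARSE:P4(v=17,ok=F), VALIDATE:P3(v=6,ok=T), TRANSFORM:-, EMIT:P2(v=0,ok=F)] out:P1(v=0); in:P4
Tick 6: [PARSE:P5(v=6,ok=F), VALIDATE:P4(v=17,ok=F), TRANSFORM:P3(v=18,ok=T), EMIT:-] out:P2(v=0); in:P5
Tick 7: [PARSE:-, VALIDATE:P5(v=6,ok=F), TRANSFORM:P4(v=0,ok=F), EMIT:P3(v=18,ok=T)] out:-; in:-
Tick 8: [PARSE:-, VALIDATE:-, TRANSFORM:P5(v=0,ok=F), EMIT:P4(v=0,ok=F)] out:P3(v=18); in:-
Tick 9: [PARSE:-, VALIDATE:-, TRANSFORM:-, EMIT:P5(v=0,ok=F)] out:P4(v=0); in:-
At end of tick 9: ['-', '-', '-', 'P5']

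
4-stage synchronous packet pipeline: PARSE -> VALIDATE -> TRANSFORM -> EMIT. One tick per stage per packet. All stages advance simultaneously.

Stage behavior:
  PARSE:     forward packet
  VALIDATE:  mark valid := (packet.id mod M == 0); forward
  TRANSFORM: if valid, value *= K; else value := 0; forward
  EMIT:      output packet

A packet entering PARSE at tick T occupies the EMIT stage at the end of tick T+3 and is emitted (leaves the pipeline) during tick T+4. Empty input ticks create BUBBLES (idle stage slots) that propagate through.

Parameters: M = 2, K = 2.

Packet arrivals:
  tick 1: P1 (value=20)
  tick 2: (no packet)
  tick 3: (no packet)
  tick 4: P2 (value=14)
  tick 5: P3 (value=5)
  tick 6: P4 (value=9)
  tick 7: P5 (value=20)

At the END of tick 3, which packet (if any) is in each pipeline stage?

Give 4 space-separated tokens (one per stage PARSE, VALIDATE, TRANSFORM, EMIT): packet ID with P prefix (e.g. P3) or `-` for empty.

Answer: - - P1 -

Derivation:
Tick 1: [PARSE:P1(v=20,ok=F), VALIDATE:-, TRANSFORM:-, EMIT:-] out:-; in:P1
Tick 2: [PARSE:-, VALIDATE:P1(v=20,ok=F), TRANSFORM:-, EMIT:-] out:-; in:-
Tick 3: [PARSE:-, VALIDATE:-, TRANSFORM:P1(v=0,ok=F), EMIT:-] out:-; in:-
At end of tick 3: ['-', '-', 'P1', '-']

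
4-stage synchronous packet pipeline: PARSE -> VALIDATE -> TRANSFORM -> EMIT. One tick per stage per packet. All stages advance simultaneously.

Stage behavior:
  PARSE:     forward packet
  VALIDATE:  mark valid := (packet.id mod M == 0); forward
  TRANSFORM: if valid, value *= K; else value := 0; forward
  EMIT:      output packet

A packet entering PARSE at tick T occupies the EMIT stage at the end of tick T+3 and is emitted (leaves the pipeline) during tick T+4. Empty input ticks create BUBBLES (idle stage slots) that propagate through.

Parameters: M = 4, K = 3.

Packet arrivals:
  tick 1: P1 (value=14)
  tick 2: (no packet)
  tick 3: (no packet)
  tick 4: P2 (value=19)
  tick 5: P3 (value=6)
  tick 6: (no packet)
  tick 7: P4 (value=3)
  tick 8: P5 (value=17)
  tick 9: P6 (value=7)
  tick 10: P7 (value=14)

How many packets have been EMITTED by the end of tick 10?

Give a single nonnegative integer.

Tick 1: [PARSE:P1(v=14,ok=F), VALIDATE:-, TRANSFORM:-, EMIT:-] out:-; in:P1
Tick 2: [PARSE:-, VALIDATE:P1(v=14,ok=F), TRANSFORM:-, EMIT:-] out:-; in:-
Tick 3: [PARSE:-, VALIDATE:-, TRANSFORM:P1(v=0,ok=F), EMIT:-] out:-; in:-
Tick 4: [PARSE:P2(v=19,ok=F), VALIDATE:-, TRANSFORM:-, EMIT:P1(v=0,ok=F)] out:-; in:P2
Tick 5: [PARSE:P3(v=6,ok=F), VALIDATE:P2(v=19,ok=F), TRANSFORM:-, EMIT:-] out:P1(v=0); in:P3
Tick 6: [PARSE:-, VALIDATE:P3(v=6,ok=F), TRANSFORM:P2(v=0,ok=F), EMIT:-] out:-; in:-
Tick 7: [PARSE:P4(v=3,ok=F), VALIDATE:-, TRANSFORM:P3(v=0,ok=F), EMIT:P2(v=0,ok=F)] out:-; in:P4
Tick 8: [PARSE:P5(v=17,ok=F), VALIDATE:P4(v=3,ok=T), TRANSFORM:-, EMIT:P3(v=0,ok=F)] out:P2(v=0); in:P5
Tick 9: [PARSE:P6(v=7,ok=F), VALIDATE:P5(v=17,ok=F), TRANSFORM:P4(v=9,ok=T), EMIT:-] out:P3(v=0); in:P6
Tick 10: [PARSE:P7(v=14,ok=F), VALIDATE:P6(v=7,ok=F), TRANSFORM:P5(v=0,ok=F), EMIT:P4(v=9,ok=T)] out:-; in:P7
Emitted by tick 10: ['P1', 'P2', 'P3']

Answer: 3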